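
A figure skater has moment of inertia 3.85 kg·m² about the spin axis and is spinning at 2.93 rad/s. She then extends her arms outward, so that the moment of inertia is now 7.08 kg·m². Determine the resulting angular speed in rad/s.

Angular momentum about the spin axis is conserved since the torque about it is zero.
ω₂ = I₁ω₁ / I₂ = (3.850)(2.93 rad/s) / (7.080) = 1.593 rad/s.

ω₂ ≈ 1.59 rad/s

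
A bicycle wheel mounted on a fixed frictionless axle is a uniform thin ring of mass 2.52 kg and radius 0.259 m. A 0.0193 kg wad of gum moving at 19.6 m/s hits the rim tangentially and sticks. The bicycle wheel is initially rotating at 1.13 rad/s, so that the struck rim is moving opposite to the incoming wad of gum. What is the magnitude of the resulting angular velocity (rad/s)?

The axle reaction passes through the axle and exerts no torque about it; angular momentum about the axle is conserved through the impact.
I_p = (2.52)(0.259)² = 0.1690 kg·m². Taking the sense of the wad of gum's angular momentum as positive, L_{wad} = m v R = (0.0193)(19.6)(0.259) = 0.09797 kg·m²/s.
L_i = −I_p ω_p + m v R = −(0.1690)(1.13) + 0.09797 = -0.09305 kg·m²/s.
After sticking, I_f = I_p + m R² = 0.1690 + (0.0193)(0.259)² = 0.1703 kg·m².
ω_f = L_i / I_f = -0.09305 / 0.1703 = -0.5462 rad/s.

|ω_f| ≈ 0.546 rad/s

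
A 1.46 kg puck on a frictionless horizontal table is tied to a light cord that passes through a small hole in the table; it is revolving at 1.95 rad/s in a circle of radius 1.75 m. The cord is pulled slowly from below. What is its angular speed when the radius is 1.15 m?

ω₂ ≈ 4.52 rad/s

The constraining force is radial, so m r² ω about the center is conserved.
ω₂ = ω₁ (r₁/r₂)² = (1.95)(1.75/1.15)² = 4.516 rad/s.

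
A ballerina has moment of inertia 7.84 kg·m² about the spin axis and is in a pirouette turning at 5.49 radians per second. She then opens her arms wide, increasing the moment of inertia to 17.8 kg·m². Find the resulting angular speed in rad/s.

ω₂ ≈ 2.42 rad/s

No external torque acts about the spin axis, so angular momentum is conserved.
ω₂ = I₁ω₁ / I₂ = (7.840)(5.49 rad/s) / (17.80) = 2.418 rad/s.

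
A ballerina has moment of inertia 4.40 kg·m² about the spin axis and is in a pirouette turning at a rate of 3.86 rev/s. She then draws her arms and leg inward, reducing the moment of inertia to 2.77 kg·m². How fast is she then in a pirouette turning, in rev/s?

ω₂ ≈ 6.13 rev/s

No external torque acts about the spin axis, so angular momentum is conserved.
ω₂ = I₁ω₁ / I₂ = (4.400)(3.86 rev/s) / (2.770) = 6.131 rev/s.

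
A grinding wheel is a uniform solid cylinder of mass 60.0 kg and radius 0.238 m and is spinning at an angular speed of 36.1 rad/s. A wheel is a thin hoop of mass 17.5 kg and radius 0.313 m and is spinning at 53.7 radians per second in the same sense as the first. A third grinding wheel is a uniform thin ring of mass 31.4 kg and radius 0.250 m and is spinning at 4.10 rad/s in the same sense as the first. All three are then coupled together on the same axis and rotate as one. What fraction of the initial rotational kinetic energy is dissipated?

The coupling torques are internal; angular momentum about the shared axis is conserved.
Moments of inertia: I_A = ½(60.0)(0.238)² = 1.699 kg·m²; I_B = (17.5)(0.313)² = 1.714 kg·m²; I_C = (31.4)(0.250)² = 1.962 kg·m².
Taking A's sense as positive: L = (1.699)(36.1) + (1.714)(53.7) + (1.962)(4.10) = 161.5 kg·m²·rad/s.
Combined I = 1.699 + 1.714 + 1.962 = 5.376 kg·m².
ω_f = L / I = 161.5 / 5.376 = 30.03 rad/s.
KE_i = ½ΣIω² = 3596 J; KE_f = ½(5.376)(30.03)² = 2424 J.
Fraction dissipated = (KE_i − KE_f)/KE_i = 0.3258.

fraction ≈ 0.326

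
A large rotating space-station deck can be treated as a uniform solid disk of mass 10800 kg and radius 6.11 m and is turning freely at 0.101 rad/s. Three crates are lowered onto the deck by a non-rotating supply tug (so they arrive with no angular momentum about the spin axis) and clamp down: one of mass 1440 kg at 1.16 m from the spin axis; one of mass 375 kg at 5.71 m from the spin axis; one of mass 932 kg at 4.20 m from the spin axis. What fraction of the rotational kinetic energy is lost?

fraction ≈ 0.132

No external torque acts about the spin axis; L_before = L_after.
I_p = ½(10800)(6.11)² = 2.016e+05 kg·m².
Added inertia Σmr² = (1440)(1.16)² + (375)(5.71)² + (932)(4.20)² = 30600 kg·m²; I_f = 2.016e+05 + 30600 = 2.322e+05 kg·m².
ω_f = I_p ω_i / I_f = (2.016e+05)(0.101) / 2.322e+05 = 0.08769 rad/s.
KE_i = ½(2.016e+05)(0.1010 rad/s)² = 1028 J; KE_f = ½(2.322e+05)(0.08769)² = 892.7 J.
Fraction lost = 0.1318.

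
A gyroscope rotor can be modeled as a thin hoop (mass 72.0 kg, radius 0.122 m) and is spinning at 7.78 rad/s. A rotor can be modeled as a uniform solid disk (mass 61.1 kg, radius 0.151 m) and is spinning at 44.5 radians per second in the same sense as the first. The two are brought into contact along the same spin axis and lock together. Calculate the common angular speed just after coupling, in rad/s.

|ω_f| ≈ 22.2 rad/s

No external torque acts about the common axis, so total angular momentum is conserved.
Moments of inertia: I_A = (72.0)(0.122)² = 1.072 kg·m²; I_B = ½(61.1)(0.151)² = 0.6966 kg·m².
Taking A's sense as positive: L = (1.072)(7.78) + (0.6966)(44.5) = 39.33 kg·m²·rad/s.
Combined I = 1.072 + 0.6966 = 1.768 kg·m².
ω_f = L / I = 39.33 / 1.768 = 22.25 rad/s.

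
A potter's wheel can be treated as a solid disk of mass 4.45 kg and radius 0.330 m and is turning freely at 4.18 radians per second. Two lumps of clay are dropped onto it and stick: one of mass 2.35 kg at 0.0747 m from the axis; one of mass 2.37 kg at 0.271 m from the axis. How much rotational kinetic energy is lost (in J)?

No external torque acts about the axis; L_before = L_after.
I_p = ½(4.45)(0.330)² = 0.2423 kg·m².
Added inertia Σmr² = (2.35)(0.0747)² + (2.37)(0.271)² = 0.1872 kg·m²; I_f = 0.2423 + 0.1872 = 0.4295 kg·m².
ω_f = I_p ω_i / I_f = (0.2423)(4.18) / 0.4295 = 2.358 rad/s.
KE_i = ½(0.2423)(4.180 rad/s)² = 2.117 J; KE_f = ½(0.4295)(2.358)² = 1.194 J.

energy lost ≈ 0.923 J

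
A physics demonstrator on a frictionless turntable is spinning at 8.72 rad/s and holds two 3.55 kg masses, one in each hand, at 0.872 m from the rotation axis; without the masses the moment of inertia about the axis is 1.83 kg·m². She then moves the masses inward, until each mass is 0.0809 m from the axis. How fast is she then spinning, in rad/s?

ω₂ ≈ 33.6 rad/s

Angular momentum about the spin axis is conserved since the torque about it is zero.
I₁ = 1.83 + 2(3.55)(0.872)² = 7.229 kg·m²; I₂ = 1.83 + 2(3.55)(0.0809)² = 1.876 kg·m².
ω₂ = I₁ω₁ / I₂ = (7.229)(8.72 rad/s) / (1.876) = 33.59 rad/s.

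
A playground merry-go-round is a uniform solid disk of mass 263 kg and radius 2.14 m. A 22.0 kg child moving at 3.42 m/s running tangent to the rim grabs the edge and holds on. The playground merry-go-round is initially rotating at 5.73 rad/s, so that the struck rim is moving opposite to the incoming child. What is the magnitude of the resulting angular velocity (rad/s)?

|ω_f| ≈ 4.68 rad/s

The axle reaction passes through the axle and exerts no torque about it; angular momentum about the axle is conserved through the impact.
I_p = ½(263)(2.14)² = 602.2 kg·m². Taking the sense of the child's angular momentum as positive, L_{child} = m v R = (22.0)(3.42)(2.14) = 161.0 kg·m²/s.
L_i = −I_p ω_p + m v R = −(602.2)(5.73) + 161.0 = -3290 kg·m²/s.
After sticking, I_f = I_p + m R² = 602.2 + (22.0)(2.14)² = 703.0 kg·m².
ω_f = L_i / I_f = -3290 / 703.0 = -4.680 rad/s.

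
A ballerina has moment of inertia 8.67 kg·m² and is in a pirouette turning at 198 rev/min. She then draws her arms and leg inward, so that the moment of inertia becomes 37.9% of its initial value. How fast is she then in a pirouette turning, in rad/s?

ω₂ ≈ 54.7 rad/s

With no external torque about the axis, L is conserved: I₁ω₁ = I₂ω₂.
I₂ = 0.379 × 8.67 = 3.286 kg·m².
ω₂ = I₁ω₁ / I₂ = (8.670)(198 rpm) / (3.286) = 522.4 rpm = 54.71 rad/s.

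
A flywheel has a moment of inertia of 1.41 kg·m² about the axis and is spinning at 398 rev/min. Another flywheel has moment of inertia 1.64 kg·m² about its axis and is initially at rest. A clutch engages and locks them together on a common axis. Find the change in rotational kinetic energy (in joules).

No external torque acts about the common axis, so total angular momentum is conserved.
Taking A's sense as positive: L = (1.410)(398) = 561.2 kg·m²·rpm.
Combined I = 1.410 + 1.640 = 3.050 kg·m².
ω_f = L / I = 561.2 / 3.050 = 184.0 rpm.
KE_i = ½ΣIω² = 1225 J; KE_f = ½(3.050)(19.27)² = 566.2 J.

ΔKE ≈ -659 J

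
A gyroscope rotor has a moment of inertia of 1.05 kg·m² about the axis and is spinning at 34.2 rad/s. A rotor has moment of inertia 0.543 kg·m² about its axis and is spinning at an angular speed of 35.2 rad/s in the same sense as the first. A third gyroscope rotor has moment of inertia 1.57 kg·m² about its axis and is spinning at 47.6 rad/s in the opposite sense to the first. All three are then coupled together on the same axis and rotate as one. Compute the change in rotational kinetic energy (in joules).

ΔKE ≈ -2670 J

The coupling torques are internal; angular momentum about the shared axis is conserved.
Taking A's sense as positive: L = (1.050)(34.2) + (0.5430)(35.2) − (1.570)(47.6) = -19.71 kg·m²·rad/s.
Combined I = 1.050 + 0.5430 + 1.570 = 3.163 kg·m².
ω_f = L / I = -19.71 / 3.163 = -6.231 rad/s.
KE_i = ½ΣIω² = 2729 J; KE_f = ½(3.163)(6.231)² = 61.40 J.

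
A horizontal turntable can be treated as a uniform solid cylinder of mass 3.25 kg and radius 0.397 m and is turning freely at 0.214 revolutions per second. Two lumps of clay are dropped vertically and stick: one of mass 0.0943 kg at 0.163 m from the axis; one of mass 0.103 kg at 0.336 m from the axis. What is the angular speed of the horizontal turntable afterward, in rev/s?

ω_f ≈ 0.203 rev/s

The added mass arrives with no angular momentum about the axis, and any external torque about the axis is negligible, so the system's angular momentum is conserved.
I_p = ½(3.25)(0.397)² = 0.2561 kg·m².
Added inertia Σmr² = (0.0943)(0.163)² + (0.103)(0.336)² = 0.01413 kg·m²; I_f = 0.2561 + 0.01413 = 0.2702 kg·m².
ω_f = I_p ω_i / I_f = (0.2561)(0.214) / 0.2702 = 0.2028 rev/s.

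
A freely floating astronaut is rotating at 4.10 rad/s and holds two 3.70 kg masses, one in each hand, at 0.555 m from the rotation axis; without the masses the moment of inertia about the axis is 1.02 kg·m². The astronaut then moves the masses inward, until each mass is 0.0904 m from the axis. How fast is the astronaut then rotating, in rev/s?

ω₂ ≈ 1.99 rev/s

With no external torque about the axis, L is conserved: I₁ω₁ = I₂ω₂.
I₁ = 1.02 + 2(3.70)(0.555)² = 3.299 kg·m²; I₂ = 1.02 + 2(3.70)(0.0904)² = 1.080 kg·m².
ω₂ = I₁ω₁ / I₂ = (3.299)(4.10 rad/s) / (1.080) = 12.52 rad/s = 1.993 rev/s.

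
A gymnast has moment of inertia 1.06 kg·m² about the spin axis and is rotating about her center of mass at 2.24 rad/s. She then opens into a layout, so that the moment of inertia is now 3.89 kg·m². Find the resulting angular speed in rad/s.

ω₂ ≈ 0.610 rad/s

Angular momentum about the spin axis is conserved since the torque about it is zero.
ω₂ = I₁ω₁ / I₂ = (1.060)(2.24 rad/s) / (3.890) = 0.6104 rad/s.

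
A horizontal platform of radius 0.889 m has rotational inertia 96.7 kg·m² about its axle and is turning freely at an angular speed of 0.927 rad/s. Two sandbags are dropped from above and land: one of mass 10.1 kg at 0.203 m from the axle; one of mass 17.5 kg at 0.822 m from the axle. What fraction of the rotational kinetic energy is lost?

The added mass arrives with no angular momentum about the axle, and any external torque about the axle is negligible, so the system's angular momentum is conserved.
Added inertia Σmr² = (10.1)(0.203)² + (17.5)(0.822)² = 12.24 kg·m²; I_f = 96.70 + 12.24 = 108.9 kg·m².
ω_f = I_p ω_i / I_f = (96.70)(0.927) / 108.9 = 0.8228 rad/s.
KE_i = ½(96.70)(0.9270 rad/s)² = 41.55 J; KE_f = ½(108.9)(0.8228)² = 36.88 J.
Fraction lost = 0.1124.

fraction ≈ 0.112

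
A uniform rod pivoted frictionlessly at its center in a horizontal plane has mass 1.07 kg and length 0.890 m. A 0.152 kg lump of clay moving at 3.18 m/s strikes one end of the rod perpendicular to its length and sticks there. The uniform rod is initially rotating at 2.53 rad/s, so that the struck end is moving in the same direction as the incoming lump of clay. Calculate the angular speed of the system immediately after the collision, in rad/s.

|ω_f| ≈ 3.91 rad/s

The axle reaction passes through the pivot and exerts no torque about it; angular momentum about the pivot is conserved through the impact.
I_p = (1/12)(1.07)(0.890)² = 0.07063 kg·m². Taking the sense of the lump of clay's angular momentum as positive, L_{lump} = m v R = (0.152)(3.18)(0.890/2) = 0.2151 kg·m²/s.
L_i = +I_p ω_p + m v R = +(0.07063)(2.53) + 0.2151 = 0.3938 kg·m²/s.
After sticking, I_f = I_p + m R² = 0.07063 + (0.152)(0.890/2)² = 0.1007 kg·m².
ω_f = L_i / I_f = 0.3938 / 0.1007 = 3.909 rad/s.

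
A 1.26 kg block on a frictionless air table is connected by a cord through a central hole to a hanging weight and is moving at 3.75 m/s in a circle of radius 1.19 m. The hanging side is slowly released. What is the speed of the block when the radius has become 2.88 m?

v₂ ≈ 1.55 m/s

Central (radial) force ⇒ zero torque about the center ⇒ m v r is constant.
v₂ = v₁ r₁ / r₂ = (3.75)(1.19) / (2.88) = 1.549 m/s.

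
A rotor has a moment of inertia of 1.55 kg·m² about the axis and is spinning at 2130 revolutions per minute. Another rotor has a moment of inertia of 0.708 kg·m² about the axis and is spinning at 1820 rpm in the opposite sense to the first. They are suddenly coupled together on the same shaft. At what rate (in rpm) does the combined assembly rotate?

|ω_f| ≈ 891 rpm

No external torque acts about the common axis, so total angular momentum is conserved.
Taking A's sense as positive: L = (1.550)(2130) − (0.7080)(1820) = 2013 kg·m²·rpm.
Combined I = 1.550 + 0.7080 = 2.258 kg·m².
ω_f = L / I = 2013 / 2.258 = 891.5 rpm.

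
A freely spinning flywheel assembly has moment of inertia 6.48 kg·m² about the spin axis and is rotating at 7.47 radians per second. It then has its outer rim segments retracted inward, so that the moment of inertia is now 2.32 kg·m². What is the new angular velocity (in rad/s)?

ω₂ ≈ 20.9 rad/s

Angular momentum about the spin axis is conserved since the torque about it is zero.
ω₂ = I₁ω₁ / I₂ = (6.480)(7.47 rad/s) / (2.320) = 20.86 rad/s.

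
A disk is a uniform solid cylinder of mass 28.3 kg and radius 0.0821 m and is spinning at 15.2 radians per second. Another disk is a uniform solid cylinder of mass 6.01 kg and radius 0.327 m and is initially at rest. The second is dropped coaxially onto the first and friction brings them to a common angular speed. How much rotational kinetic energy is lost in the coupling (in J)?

No external torque acts about the common axis, so total angular momentum is conserved.
Moments of inertia: I_A = ½(28.3)(0.0821)² = 0.09538 kg·m²; I_B = ½(6.01)(0.327)² = 0.3213 kg·m².
Taking A's sense as positive: L = (0.09538)(15.2) = 1.450 kg·m²·rad/s.
Combined I = 0.09538 + 0.3213 = 0.4167 kg·m².
ω_f = L / I = 1.450 / 0.4167 = 3.479 rad/s.
KE_i = ½ΣIω² = 11.02 J; KE_f = ½(0.4167)(3.479)² = 2.522 J.

ΔKE lost ≈ 8.50 J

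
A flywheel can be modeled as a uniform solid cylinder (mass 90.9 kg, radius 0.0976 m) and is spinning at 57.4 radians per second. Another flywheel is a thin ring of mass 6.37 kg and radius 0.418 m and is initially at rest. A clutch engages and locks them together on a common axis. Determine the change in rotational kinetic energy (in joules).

ΔKE ≈ -513 J

No external torque acts about the common axis, so total angular momentum is conserved.
Moments of inertia: I_A = ½(90.9)(0.0976)² = 0.4329 kg·m²; I_B = (6.37)(0.418)² = 1.113 kg·m².
Taking A's sense as positive: L = (0.4329)(57.4) = 24.85 kg·m²·rad/s.
Combined I = 0.4329 + 1.113 = 1.546 kg·m².
ω_f = L / I = 24.85 / 1.546 = 16.08 rad/s.
KE_i = ½ΣIω² = 713.2 J; KE_f = ½(1.546)(16.08)² = 199.7 J.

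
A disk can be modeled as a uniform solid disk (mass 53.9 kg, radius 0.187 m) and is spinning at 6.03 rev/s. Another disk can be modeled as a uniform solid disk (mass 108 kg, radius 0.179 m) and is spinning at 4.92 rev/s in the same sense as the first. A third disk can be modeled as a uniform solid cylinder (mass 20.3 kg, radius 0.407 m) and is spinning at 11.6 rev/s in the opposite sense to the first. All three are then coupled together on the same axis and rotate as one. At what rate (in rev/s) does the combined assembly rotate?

The coupling torques are internal; angular momentum about the shared axis is conserved.
Moments of inertia: I_A = ½(53.9)(0.187)² = 0.9424 kg·m²; I_B = ½(108)(0.179)² = 1.730 kg·m²; I_C = ½(20.3)(0.407)² = 1.681 kg·m².
Taking A's sense as positive: L = (0.9424)(6.03) + (1.730)(4.92) − (1.681)(11.6) = -5.308 kg·m²·rev/s.
Combined I = 0.9424 + 1.730 + 1.681 = 4.354 kg·m².
ω_f = L / I = -5.308 / 4.354 = -1.219 rev/s.

|ω_f| ≈ 1.22 rev/s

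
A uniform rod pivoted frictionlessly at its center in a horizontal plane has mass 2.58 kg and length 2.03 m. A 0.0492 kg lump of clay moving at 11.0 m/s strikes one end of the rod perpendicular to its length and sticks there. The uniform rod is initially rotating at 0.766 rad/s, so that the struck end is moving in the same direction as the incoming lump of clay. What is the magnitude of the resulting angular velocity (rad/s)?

About the pivot the impulsive forces during the collision are internal, so angular momentum about that axis is conserved.
I_p = (1/12)(2.58)(2.03)² = 0.8860 kg·m². Taking the sense of the lump of clay's angular momentum as positive, L_{lump} = m v R = (0.0492)(11.0)(2.03/2) = 0.5493 kg·m²/s.
L_i = +I_p ω_p + m v R = +(0.8860)(0.766) + 0.5493 = 1.228 kg·m²/s.
After sticking, I_f = I_p + m R² = 0.8860 + (0.0492)(2.03/2)² = 0.9367 kg·m².
ω_f = L_i / I_f = 1.228 / 0.9367 = 1.311 rad/s.

|ω_f| ≈ 1.31 rad/s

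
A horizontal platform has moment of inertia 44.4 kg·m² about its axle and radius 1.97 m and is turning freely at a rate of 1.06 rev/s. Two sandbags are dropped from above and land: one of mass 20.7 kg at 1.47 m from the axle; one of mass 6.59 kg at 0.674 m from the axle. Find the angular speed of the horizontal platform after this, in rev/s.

ω_f ≈ 0.511 rev/s

No external torque acts about the axle; L_before = L_after.
Added inertia Σmr² = (20.7)(1.47)² + (6.59)(0.674)² = 47.72 kg·m²; I_f = 44.40 + 47.72 = 92.12 kg·m².
ω_f = I_p ω_i / I_f = (44.40)(1.06) / 92.12 = 0.5109 rev/s.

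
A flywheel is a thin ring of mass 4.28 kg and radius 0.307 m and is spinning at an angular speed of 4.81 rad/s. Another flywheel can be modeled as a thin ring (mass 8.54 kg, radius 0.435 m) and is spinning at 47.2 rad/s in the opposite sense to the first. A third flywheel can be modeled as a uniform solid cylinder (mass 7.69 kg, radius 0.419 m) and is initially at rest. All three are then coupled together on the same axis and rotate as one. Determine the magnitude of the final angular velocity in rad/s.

|ω_f| ≈ 27.6 rad/s

The coupling torques are internal; angular momentum about the shared axis is conserved.
Moments of inertia: I_A = (4.28)(0.307)² = 0.4034 kg·m²; I_B = (8.54)(0.435)² = 1.616 kg·m²; I_C = ½(7.69)(0.419)² = 0.6750 kg·m².
Taking A's sense as positive: L = (0.4034)(4.81) − (1.616)(47.2) = -74.33 kg·m²·rad/s.
Combined I = 0.4034 + 1.616 + 0.6750 = 2.694 kg·m².
ω_f = L / I = -74.33 / 2.694 = -27.59 rad/s.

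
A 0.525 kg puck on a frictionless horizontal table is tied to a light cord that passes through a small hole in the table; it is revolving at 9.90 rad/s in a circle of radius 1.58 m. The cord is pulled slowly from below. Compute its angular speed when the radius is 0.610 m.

ω₂ ≈ 66.4 rad/s

The constraining force is radial, so m r² ω about the center is conserved.
ω₂ = ω₁ (r₁/r₂)² = (9.90)(1.58/0.610)² = 66.42 rad/s.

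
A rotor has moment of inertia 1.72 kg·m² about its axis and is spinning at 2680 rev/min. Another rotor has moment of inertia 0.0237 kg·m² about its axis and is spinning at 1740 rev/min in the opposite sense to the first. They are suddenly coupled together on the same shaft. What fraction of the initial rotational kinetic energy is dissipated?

fraction ≈ 0.0368

The coupling torques are internal; angular momentum about the shared axis is conserved.
Taking A's sense as positive: L = (1.720)(2680) − (0.02370)(1740) = 4568 kg·m²·rpm.
Combined I = 1.720 + 0.02370 = 1.744 kg·m².
ω_f = L / I = 4568 / 1.744 = 2620 rpm.
KE_i = ½ΣIω² = 68130 J; KE_f = ½(1.744)(274.4)² = 65630 J.
Fraction dissipated = (KE_i − KE_f)/KE_i = 0.03676.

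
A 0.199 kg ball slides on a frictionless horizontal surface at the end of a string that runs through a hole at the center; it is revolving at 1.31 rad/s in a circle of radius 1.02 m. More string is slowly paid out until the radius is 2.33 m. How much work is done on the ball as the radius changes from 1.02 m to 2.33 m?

No torque about the axis ⇒ m r₁² ω₁ = m r₂² ω₂.
ω₂ = ω₁ (r₁/r₂)² = (1.31)(1.02/2.33)² = 0.2510 rad/s.
W = ΔKE = ½m(v₂² − v₁²) = -0.1436 J.

W ≈ -0.144 J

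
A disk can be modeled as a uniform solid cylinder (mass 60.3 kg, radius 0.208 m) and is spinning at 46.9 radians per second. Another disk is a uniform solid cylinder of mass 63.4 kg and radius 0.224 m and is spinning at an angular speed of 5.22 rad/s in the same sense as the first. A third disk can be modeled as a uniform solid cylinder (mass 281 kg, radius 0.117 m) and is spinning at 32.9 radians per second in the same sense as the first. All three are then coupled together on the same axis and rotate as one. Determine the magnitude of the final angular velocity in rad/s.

|ω_f| ≈ 27.6 rad/s

No external torque acts about the common axis, so total angular momentum is conserved.
Moments of inertia: I_A = ½(60.3)(0.208)² = 1.304 kg·m²; I_B = ½(63.4)(0.224)² = 1.591 kg·m²; I_C = ½(281)(0.117)² = 1.923 kg·m².
Taking A's sense as positive: L = (1.304)(46.9) + (1.591)(5.22) + (1.923)(32.9) = 132.8 kg·m²·rad/s.
Combined I = 1.304 + 1.591 + 1.923 = 4.818 kg·m².
ω_f = L / I = 132.8 / 4.818 = 27.55 rad/s.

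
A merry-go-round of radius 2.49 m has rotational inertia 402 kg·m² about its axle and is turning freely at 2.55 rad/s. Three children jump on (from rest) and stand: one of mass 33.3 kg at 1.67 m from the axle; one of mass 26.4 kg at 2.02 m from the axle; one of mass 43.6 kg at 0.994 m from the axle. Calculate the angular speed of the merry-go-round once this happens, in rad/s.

No external torque acts about the axle; L_before = L_after.
Added inertia Σmr² = (33.3)(1.67)² + (26.4)(2.02)² + (43.6)(0.994)² = 243.7 kg·m²; I_f = 402.0 + 243.7 = 645.7 kg·m².
ω_f = I_p ω_i / I_f = (402.0)(2.55) / 645.7 = 1.588 rad/s.

ω_f ≈ 1.59 rad/s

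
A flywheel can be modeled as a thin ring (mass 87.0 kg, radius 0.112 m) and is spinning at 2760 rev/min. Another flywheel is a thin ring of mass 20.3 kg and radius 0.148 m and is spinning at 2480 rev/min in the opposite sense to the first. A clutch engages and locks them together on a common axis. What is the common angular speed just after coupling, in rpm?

The coupling torques are internal; angular momentum about the shared axis is conserved.
Moments of inertia: I_A = (87.0)(0.112)² = 1.091 kg·m²; I_B = (20.3)(0.148)² = 0.4447 kg·m².
Taking A's sense as positive: L = (1.091)(2760) − (0.4447)(2480) = 1909 kg·m²·rpm.
Combined I = 1.091 + 0.4447 = 1.536 kg·m².
ω_f = L / I = 1909 / 1.536 = 1243 rpm.

|ω_f| ≈ 1240 rpm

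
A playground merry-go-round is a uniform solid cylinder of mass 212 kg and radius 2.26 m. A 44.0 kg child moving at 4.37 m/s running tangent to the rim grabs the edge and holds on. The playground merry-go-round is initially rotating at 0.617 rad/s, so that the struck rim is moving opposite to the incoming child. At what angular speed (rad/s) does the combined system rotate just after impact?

|ω_f| ≈ 0.131 rad/s

The axle reaction passes through the axle and exerts no torque about it; angular momentum about the axle is conserved through the impact.
I_p = ½(212)(2.26)² = 541.4 kg·m². Taking the sense of the child's angular momentum as positive, L_{child} = m v R = (44.0)(4.37)(2.26) = 434.6 kg·m²/s.
L_i = −I_p ω_p + m v R = −(541.4)(0.617) + 434.6 = 100.5 kg·m²/s.
After sticking, I_f = I_p + m R² = 541.4 + (44.0)(2.26)² = 766.1 kg·m².
ω_f = L_i / I_f = 100.5 / 766.1 = 0.1312 rad/s.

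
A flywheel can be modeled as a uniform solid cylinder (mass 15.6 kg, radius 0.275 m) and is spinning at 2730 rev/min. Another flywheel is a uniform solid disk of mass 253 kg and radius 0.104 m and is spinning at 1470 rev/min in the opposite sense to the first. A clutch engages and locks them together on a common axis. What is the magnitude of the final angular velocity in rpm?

No external torque acts about the common axis, so total angular momentum is conserved.
Moments of inertia: I_A = ½(15.6)(0.275)² = 0.5899 kg·m²; I_B = ½(253)(0.104)² = 1.368 kg·m².
Taking A's sense as positive: L = (0.5899)(2730) − (1.368)(1470) = -400.9 kg·m²·rpm.
Combined I = 0.5899 + 1.368 = 1.958 kg·m².
ω_f = L / I = -400.9 / 1.958 = -204.8 rpm.

|ω_f| ≈ 205 rpm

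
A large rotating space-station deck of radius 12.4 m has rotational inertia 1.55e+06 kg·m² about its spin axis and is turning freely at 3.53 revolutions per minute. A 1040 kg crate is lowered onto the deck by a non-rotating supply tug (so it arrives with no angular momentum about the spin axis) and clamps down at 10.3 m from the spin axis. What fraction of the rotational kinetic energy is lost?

No external torque acts about the spin axis; L_before = L_after.
Added inertia Σmr² = (1040)(10.3)² = 1.103e+05 kg·m²; I_f = 1.550e+06 + 1.103e+05 = 1.660e+06 kg·m².
ω_f = I_p ω_i / I_f = (1.550e+06)(3.53) / 1.660e+06 = 3.295 rpm.
KE_i = ½(1.550e+06)(0.3697 rad/s)² = 1.059e+05 J; KE_f = ½(1.660e+06)(0.3451)² = 98870 J.
Fraction lost = 0.06645.

fraction ≈ 0.0665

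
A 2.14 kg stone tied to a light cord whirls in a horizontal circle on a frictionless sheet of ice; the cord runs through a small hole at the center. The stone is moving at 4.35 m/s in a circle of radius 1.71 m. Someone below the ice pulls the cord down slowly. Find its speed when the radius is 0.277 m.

Central (radial) force ⇒ zero torque about the center ⇒ m v r is constant.
v₂ = v₁ r₁ / r₂ = (4.35)(1.71) / (0.277) = 26.85 m/s.

v₂ ≈ 26.9 m/s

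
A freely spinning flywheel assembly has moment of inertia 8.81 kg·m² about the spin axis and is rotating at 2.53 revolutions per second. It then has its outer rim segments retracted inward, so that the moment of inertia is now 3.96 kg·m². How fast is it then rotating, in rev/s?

ω₂ ≈ 5.63 rev/s

Angular momentum about the spin axis is conserved since the torque about it is zero.
ω₂ = I₁ω₁ / I₂ = (8.810)(2.53 rev/s) / (3.960) = 5.629 rev/s.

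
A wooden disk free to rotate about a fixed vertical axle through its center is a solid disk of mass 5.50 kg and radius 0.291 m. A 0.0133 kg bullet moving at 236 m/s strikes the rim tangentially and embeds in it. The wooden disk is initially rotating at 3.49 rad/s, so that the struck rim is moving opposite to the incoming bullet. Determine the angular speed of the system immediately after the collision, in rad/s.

About the axle the impulsive forces during the collision are internal, so angular momentum about that axis is conserved.
I_p = ½(5.50)(0.291)² = 0.2329 kg·m². Taking the sense of the bullet's angular momentum as positive, L_{bullet} = m v R = (0.0133)(236)(0.291) = 0.9134 kg·m²/s.
L_i = −I_p ω_p + m v R = −(0.2329)(3.49) + 0.9134 = 0.1007 kg·m²/s.
After sticking, I_f = I_p + m R² = 0.2329 + (0.0133)(0.291)² = 0.2340 kg·m².
ω_f = L_i / I_f = 0.1007 / 0.2340 = 0.4302 rad/s.

|ω_f| ≈ 0.430 rad/s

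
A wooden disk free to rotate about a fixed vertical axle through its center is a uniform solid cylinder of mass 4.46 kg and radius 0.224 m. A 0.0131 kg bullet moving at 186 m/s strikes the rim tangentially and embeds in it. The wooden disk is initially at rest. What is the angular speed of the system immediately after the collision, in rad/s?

|ω_f| ≈ 4.85 rad/s

The axle reaction passes through the axle and exerts no torque about it; angular momentum about the axle is conserved through the impact.
I_p = ½(4.46)(0.224)² = 0.1119 kg·m². Taking the sense of the bullet's angular momentum as positive, L_{bullet} = m v R = (0.0131)(186)(0.224) = 0.5458 kg·m²/s.
L_i = 0 + 0.5458 = 0.5458 kg·m²/s.
After sticking, I_f = I_p + m R² = 0.1119 + (0.0131)(0.224)² = 0.1125 kg·m².
ω_f = L_i / I_f = 0.5458 / 0.1125 = 4.849 rad/s.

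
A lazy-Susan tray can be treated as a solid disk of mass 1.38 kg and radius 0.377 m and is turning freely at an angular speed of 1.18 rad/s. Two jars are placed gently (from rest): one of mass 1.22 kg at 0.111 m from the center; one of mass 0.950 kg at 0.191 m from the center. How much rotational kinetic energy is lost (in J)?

energy lost ≈ 0.0230 J

The added mass arrives with no angular momentum about the center, and any external torque about the center is negligible, so the system's angular momentum is conserved.
I_p = ½(1.38)(0.377)² = 0.09807 kg·m².
Added inertia Σmr² = (1.22)(0.111)² + (0.950)(0.191)² = 0.04969 kg·m²; I_f = 0.09807 + 0.04969 = 0.1478 kg·m².
ω_f = I_p ω_i / I_f = (0.09807)(1.18) / 0.1478 = 0.7832 rad/s.
KE_i = ½(0.09807)(1.180 rad/s)² = 0.06828 J; KE_f = ½(0.1478)(0.7832)² = 0.04532 J.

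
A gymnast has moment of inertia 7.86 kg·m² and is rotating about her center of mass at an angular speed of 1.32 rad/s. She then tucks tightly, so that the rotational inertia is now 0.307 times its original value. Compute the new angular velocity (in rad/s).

Angular momentum about the spin axis is conserved since the torque about it is zero.
I₂ = 0.307 × 7.86 = 2.413 kg·m².
ω₂ = I₁ω₁ / I₂ = (7.860)(1.32 rad/s) / (2.413) = 4.300 rad/s.

ω₂ ≈ 4.30 rad/s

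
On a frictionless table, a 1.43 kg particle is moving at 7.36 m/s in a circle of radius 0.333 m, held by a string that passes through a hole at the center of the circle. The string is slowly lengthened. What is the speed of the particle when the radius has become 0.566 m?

Central (radial) force ⇒ zero torque about the center ⇒ m v r is constant.
v₂ = v₁ r₁ / r₂ = (7.36)(0.333) / (0.566) = 4.330 m/s.

v₂ ≈ 4.33 m/s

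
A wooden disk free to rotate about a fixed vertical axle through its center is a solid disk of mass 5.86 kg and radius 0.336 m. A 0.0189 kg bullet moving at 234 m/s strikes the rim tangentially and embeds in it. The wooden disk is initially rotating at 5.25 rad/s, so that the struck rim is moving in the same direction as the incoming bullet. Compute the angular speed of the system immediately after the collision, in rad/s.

|ω_f| ≈ 9.68 rad/s

The axle reaction passes through the axle and exerts no torque about it; angular momentum about the axle is conserved through the impact.
I_p = ½(5.86)(0.336)² = 0.3308 kg·m². Taking the sense of the bullet's angular momentum as positive, L_{bullet} = m v R = (0.0189)(234)(0.336) = 1.486 kg·m²/s.
L_i = +I_p ω_p + m v R = +(0.3308)(5.25) + 1.486 = 3.223 kg·m²/s.
After sticking, I_f = I_p + m R² = 0.3308 + (0.0189)(0.336)² = 0.3329 kg·m².
ω_f = L_i / I_f = 3.223 / 0.3329 = 9.680 rad/s.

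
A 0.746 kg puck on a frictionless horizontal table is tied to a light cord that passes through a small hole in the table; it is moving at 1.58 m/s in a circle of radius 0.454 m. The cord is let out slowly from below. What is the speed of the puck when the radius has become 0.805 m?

The only horizontal force on the mass is along the cord (radial), so it exerts no torque about the hole and angular momentum m v r is conserved.
v₂ = v₁ r₁ / r₂ = (1.58)(0.454) / (0.805) = 0.8911 m/s.

v₂ ≈ 0.891 m/s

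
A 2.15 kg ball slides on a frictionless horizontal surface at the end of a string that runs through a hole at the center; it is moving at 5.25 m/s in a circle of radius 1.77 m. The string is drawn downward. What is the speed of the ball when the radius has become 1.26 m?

Central (radial) force ⇒ zero torque about the center ⇒ m v r is constant.
v₂ = v₁ r₁ / r₂ = (5.25)(1.77) / (1.26) = 7.375 m/s.

v₂ ≈ 7.38 m/s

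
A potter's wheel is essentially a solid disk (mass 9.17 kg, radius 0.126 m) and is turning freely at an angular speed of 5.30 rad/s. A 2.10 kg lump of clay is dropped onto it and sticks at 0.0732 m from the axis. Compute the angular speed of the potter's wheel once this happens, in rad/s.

ω_f ≈ 4.59 rad/s

The added mass arrives with no angular momentum about the axis, and any external torque about the axis is negligible, so the system's angular momentum is conserved.
I_p = ½(9.17)(0.126)² = 0.07279 kg·m².
Added inertia Σmr² = (2.10)(0.0732)² = 0.01125 kg·m²; I_f = 0.07279 + 0.01125 = 0.08404 kg·m².
ω_f = I_p ω_i / I_f = (0.07279)(5.30) / 0.08404 = 4.590 rad/s.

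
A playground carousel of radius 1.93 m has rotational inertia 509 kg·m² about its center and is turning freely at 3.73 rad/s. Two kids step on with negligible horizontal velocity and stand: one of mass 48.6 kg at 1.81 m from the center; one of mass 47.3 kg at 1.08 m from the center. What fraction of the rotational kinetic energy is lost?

fraction ≈ 0.296

The added mass arrives with no angular momentum about the center, and any external torque about the center is negligible, so the system's angular momentum is conserved.
Added inertia Σmr² = (48.6)(1.81)² + (47.3)(1.08)² = 214.4 kg·m²; I_f = 509.0 + 214.4 = 723.4 kg·m².
ω_f = I_p ω_i / I_f = (509.0)(3.73) / 723.4 = 2.625 rad/s.
KE_i = ½(509.0)(3.730 rad/s)² = 3541 J; KE_f = ½(723.4)(2.625)² = 2491 J.
Fraction lost = 0.2964.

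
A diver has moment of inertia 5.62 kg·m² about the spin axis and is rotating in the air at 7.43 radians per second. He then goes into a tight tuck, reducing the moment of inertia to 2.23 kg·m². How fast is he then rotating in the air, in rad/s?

Angular momentum about the spin axis is conserved since the torque about it is zero.
ω₂ = I₁ω₁ / I₂ = (5.620)(7.43 rad/s) / (2.230) = 18.72 rad/s.

ω₂ ≈ 18.7 rad/s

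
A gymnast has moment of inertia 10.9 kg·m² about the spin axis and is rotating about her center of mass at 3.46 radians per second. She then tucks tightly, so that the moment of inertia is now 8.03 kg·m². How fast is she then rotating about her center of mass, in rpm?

Angular momentum about the spin axis is conserved since the torque about it is zero.
ω₂ = I₁ω₁ / I₂ = (10.90)(3.46 rad/s) / (8.030) = 4.697 rad/s = 44.85 rpm.

ω₂ ≈ 44.8 rpm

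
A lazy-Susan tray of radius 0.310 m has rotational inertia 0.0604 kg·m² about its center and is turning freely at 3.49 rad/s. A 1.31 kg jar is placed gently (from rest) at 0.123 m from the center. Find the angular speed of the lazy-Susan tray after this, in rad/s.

ω_f ≈ 2.63 rad/s

No external torque acts about the center; L_before = L_after.
Added inertia Σmr² = (1.31)(0.123)² = 0.01982 kg·m²; I_f = 0.06040 + 0.01982 = 0.08022 kg·m².
ω_f = I_p ω_i / I_f = (0.06040)(3.49) / 0.08022 = 2.628 rad/s.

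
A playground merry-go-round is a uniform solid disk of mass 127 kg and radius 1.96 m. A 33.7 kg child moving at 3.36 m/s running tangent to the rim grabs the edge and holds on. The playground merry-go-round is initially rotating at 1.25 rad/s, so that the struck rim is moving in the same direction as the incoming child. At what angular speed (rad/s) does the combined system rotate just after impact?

The axle reaction passes through the axle and exerts no torque about it; angular momentum about the axle is conserved through the impact.
I_p = ½(127)(1.96)² = 243.9 kg·m². Taking the sense of the child's angular momentum as positive, L_{child} = m v R = (33.7)(3.36)(1.96) = 221.9 kg·m²/s.
L_i = +I_p ω_p + m v R = +(243.9)(1.25) + 221.9 = 526.9 kg·m²/s.
After sticking, I_f = I_p + m R² = 243.9 + (33.7)(1.96)² = 373.4 kg·m².
ω_f = L_i / I_f = 526.9 / 373.4 = 1.411 rad/s.

|ω_f| ≈ 1.41 rad/s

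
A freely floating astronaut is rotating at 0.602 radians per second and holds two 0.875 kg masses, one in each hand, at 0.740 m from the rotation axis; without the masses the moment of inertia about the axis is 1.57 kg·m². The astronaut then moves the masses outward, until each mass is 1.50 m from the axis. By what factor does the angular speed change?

ω₂/ω₁ ≈ 0.459

With no external torque about the axis, L is conserved: I₁ω₁ = I₂ω₂.
I₁ = 1.57 + 2(0.875)(0.740)² = 2.528 kg·m²; I₂ = 1.57 + 2(0.875)(1.50)² = 5.508 kg·m².
ω₂/ω₁ = I₁/I₂ = 2.528 / 5.508 = 0.4591.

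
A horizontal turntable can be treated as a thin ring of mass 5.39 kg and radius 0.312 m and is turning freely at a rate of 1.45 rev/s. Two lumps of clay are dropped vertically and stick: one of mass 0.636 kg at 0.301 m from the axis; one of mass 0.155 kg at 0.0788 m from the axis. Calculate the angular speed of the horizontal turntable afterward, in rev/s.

No external torque acts about the axis; L_before = L_after.
I_p = (5.39)(0.312)² = 0.5247 kg·m².
Added inertia Σmr² = (0.636)(0.301)² + (0.155)(0.0788)² = 0.05858 kg·m²; I_f = 0.5247 + 0.05858 = 0.5833 kg·m².
ω_f = I_p ω_i / I_f = (0.5247)(1.45) / 0.5833 = 1.304 rev/s.

ω_f ≈ 1.30 rev/s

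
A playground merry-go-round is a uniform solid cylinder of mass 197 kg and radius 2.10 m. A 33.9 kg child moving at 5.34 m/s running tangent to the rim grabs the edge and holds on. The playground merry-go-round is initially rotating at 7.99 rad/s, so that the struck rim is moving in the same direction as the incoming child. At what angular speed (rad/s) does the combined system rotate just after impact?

The axle reaction passes through the axle and exerts no torque about it; angular momentum about the axle is conserved through the impact.
I_p = ½(197)(2.10)² = 434.4 kg·m². Taking the sense of the child's angular momentum as positive, L_{child} = m v R = (33.9)(5.34)(2.10) = 380.2 kg·m²/s.
L_i = +I_p ω_p + m v R = +(434.4)(7.99) + 380.2 = 3851 kg·m²/s.
After sticking, I_f = I_p + m R² = 434.4 + (33.9)(2.10)² = 583.9 kg·m².
ω_f = L_i / I_f = 3851 / 583.9 = 6.595 rad/s.

|ω_f| ≈ 6.60 rad/s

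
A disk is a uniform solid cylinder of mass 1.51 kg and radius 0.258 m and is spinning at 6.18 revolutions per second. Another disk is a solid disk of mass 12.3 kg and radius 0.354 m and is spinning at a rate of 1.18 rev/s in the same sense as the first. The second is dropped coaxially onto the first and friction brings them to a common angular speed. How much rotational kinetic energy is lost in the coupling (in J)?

ΔKE lost ≈ 23.3 J

The coupling torques are internal; angular momentum about the shared axis is conserved.
Moments of inertia: I_A = ½(1.51)(0.258)² = 0.05026 kg·m²; I_B = ½(12.3)(0.354)² = 0.7707 kg·m².
Taking A's sense as positive: L = (0.05026)(6.18) + (0.7707)(1.18) = 1.220 kg·m²·rev/s.
Combined I = 0.05026 + 0.7707 = 0.8209 kg·m².
ω_f = L / I = 1.220 / 0.8209 = 1.486 rev/s.
KE_i = ½ΣIω² = 59.07 J; KE_f = ½(0.8209)(9.337)² = 35.79 J.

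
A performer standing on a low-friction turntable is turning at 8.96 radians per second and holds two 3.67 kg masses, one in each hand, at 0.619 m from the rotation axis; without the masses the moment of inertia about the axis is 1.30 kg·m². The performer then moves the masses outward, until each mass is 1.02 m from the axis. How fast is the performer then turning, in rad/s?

ω₂ ≈ 4.12 rad/s

Angular momentum about the spin axis is conserved since the torque about it is zero.
I₁ = 1.30 + 2(3.67)(0.619)² = 4.112 kg·m²; I₂ = 1.30 + 2(3.67)(1.02)² = 8.937 kg·m².
ω₂ = I₁ω₁ / I₂ = (4.112)(8.96 rad/s) / (8.937) = 4.123 rad/s.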